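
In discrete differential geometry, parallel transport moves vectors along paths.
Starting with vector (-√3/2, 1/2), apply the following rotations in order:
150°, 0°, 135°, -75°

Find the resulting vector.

Total rotation: 150° + 0° + 135° + (-75°) = 210° ≡ -150° (mod 360°). Final vector: (1, 0)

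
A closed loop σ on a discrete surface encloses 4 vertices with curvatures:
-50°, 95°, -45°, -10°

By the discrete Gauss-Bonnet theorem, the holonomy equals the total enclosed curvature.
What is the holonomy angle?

Holonomy = total enclosed curvature = (-50°) + 95° + (-45°) + (-10°) = -10°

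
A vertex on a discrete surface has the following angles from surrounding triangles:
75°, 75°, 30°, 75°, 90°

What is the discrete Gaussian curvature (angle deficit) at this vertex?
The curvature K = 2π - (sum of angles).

Sum of angles = 345°. K = 360° - 345° = 15° = π/12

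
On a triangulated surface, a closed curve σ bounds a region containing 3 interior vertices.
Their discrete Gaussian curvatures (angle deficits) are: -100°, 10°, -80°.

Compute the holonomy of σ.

Holonomy = total enclosed curvature = (-100°) + 10° + (-80°) = -170°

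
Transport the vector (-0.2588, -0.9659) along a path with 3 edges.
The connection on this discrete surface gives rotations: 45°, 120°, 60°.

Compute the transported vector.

Total rotation: 45° + 120° + 60° = 225° ≡ -135° (mod 360°). Final vector: (-0.5000, 0.8660)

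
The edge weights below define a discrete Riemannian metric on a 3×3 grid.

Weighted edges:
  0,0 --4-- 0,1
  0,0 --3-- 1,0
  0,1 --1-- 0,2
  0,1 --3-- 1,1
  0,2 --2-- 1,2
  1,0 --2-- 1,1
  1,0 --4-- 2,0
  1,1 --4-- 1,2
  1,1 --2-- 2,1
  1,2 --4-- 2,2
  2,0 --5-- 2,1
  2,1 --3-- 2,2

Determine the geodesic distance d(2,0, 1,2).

Shortest path: 2,0 → 1,0 → 1,1 → 1,2, total weight = 10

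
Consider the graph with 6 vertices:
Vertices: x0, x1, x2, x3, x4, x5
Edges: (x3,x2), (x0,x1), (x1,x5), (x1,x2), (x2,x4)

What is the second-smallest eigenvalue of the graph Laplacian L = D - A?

Degrees: deg(x0) = 1, deg(x1) = 3, deg(x2) = 3, deg(x3) = 1, deg(x4) = 1, deg(x5) = 1.
L = D − A with rows/columns ordered (x0, x1, x2, x3, x4, x5):
  [ 1, -1,  0,  0,  0,  0]
  [-1,  3, -1,  0,  0, -1]
  [ 0, -1,  3, -1, -1,  0]
  [ 0,  0, -1,  1,  0,  0]
  [ 0,  0, -1,  0,  1,  0]
  [ 0, -1,  0,  0,  0,  1]
Characteristic polynomial: det(λI − L) = λ(λ² − 5λ + 2)(λ − 1)²(λ − 3).
Roots: λ = 0; (λ² − 5λ + 2) = 0 ⇒ λ = (5 ± √17)/2 ≈ 0.4384, 4.5616; (λ − 1) = 0 ⇒ λ = 1 (multiplicity 2); (λ − 3) = 0 ⇒ λ = 3.
(Check: the roots sum (with multiplicity) to 10, matching trace L = Σdeg = 2·5 = 10.)
Laplacian eigenvalues: [0.0, 0.4384, 1.0, 1.0, 3.0, 4.5616]. Algebraic connectivity (smallest non-zero eigenvalue) = 0.4384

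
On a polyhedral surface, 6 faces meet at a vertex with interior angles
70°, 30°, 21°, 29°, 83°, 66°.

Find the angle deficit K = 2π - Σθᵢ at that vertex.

Sum of angles = 299°. K = 360° - 299° = 61° = 61π/180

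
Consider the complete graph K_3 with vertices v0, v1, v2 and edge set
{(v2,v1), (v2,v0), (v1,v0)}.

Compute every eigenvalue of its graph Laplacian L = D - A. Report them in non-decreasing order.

For the complete graph K_n, L = nI − J (J = all-ones matrix). J has eigenvalues n (once, eigenvector 𝟙) and 0 (multiplicity n−1), so L has eigenvalues 0 (once) and n (multiplicity n−1). Here n = 3: eigenvalue 0 once and 3 with multiplicity 2.
Laplacian eigenvalues (increasing order): [0.0, 3.0, 3.0]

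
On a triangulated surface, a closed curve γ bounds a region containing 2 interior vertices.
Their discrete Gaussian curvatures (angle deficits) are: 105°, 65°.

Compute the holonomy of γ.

Holonomy = total enclosed curvature = 105° + 65° = 170°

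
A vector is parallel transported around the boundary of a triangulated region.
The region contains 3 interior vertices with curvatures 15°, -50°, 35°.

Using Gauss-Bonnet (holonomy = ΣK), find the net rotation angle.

Holonomy = total enclosed curvature = 15° + (-50°) + 35° = 0°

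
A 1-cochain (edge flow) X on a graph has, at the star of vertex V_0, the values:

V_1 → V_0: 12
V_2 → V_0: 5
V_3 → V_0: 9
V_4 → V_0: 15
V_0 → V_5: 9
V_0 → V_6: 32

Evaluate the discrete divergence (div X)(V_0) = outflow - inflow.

Divergence = sum of outgoing flows = (-12) + (-5) + (-9) + (-15) + 9 + 32 = 0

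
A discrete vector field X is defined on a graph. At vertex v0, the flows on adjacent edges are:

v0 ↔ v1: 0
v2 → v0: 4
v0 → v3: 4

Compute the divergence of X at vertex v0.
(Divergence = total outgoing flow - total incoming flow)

Divergence = sum of outgoing flows = 0 + (-4) + 4 = 0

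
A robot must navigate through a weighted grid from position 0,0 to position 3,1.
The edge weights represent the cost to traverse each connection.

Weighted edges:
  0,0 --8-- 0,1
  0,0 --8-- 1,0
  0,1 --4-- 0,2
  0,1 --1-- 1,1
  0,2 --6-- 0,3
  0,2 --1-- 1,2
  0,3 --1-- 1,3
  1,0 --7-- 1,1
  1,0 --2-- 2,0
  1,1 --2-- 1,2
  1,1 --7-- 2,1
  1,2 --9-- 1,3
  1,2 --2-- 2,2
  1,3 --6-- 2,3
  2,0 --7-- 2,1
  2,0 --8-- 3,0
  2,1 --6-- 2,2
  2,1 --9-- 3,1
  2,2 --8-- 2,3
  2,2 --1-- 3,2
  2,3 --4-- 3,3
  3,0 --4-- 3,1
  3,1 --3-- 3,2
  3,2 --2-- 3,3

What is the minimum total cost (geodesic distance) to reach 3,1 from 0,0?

Shortest path: 0,0 → 0,1 → 1,1 → 1,2 → 2,2 → 3,2 → 3,1, total weight = 17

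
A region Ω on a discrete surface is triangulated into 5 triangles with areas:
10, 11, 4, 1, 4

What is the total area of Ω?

10 + 11 + 4 + 1 + 4 = 30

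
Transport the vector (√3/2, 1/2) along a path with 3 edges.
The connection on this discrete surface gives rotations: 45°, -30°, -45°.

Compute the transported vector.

Total rotation: 45° + (-30°) + (-45°) = -30°. Final vector: (1, 0)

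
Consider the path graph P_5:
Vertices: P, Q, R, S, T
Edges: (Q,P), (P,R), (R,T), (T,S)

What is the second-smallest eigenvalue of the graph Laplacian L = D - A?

The path graph P_n has Laplacian eigenvalues λ_k = 2 − 2cos(kπ/n), k = 0, 1, …, n−1. Here n = 5:
k=0: 2 − 2cos(0) = 0.0; k=1: 2 − 2cos(π/5) = 0.382; k=2: 2 − 2cos(2π/5) = 1.382; k=3: 2 − 2cos(3π/5) = 2.618; k=4: 2 − 2cos(4π/5) = 3.618.
Laplacian eigenvalues: [0.0, 0.382, 1.382, 2.618, 3.618]. Algebraic connectivity (smallest non-zero eigenvalue) = 0.382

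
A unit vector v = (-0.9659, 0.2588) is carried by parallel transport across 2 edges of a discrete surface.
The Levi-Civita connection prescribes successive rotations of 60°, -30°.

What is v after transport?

Total rotation: 60° + (-30°) = 30°. Final vector: (-0.9659, -0.2588)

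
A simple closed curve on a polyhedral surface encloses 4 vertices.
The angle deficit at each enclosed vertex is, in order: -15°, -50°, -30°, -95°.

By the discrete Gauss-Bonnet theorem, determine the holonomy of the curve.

Holonomy = total enclosed curvature = (-15°) + (-50°) + (-30°) + (-95°) = -190°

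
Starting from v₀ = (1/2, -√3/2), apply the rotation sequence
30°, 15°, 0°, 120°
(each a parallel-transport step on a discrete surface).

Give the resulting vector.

Total rotation: 30° + 15° + 0° + 120° = 165°. Final vector: (-0.2588, 0.9659)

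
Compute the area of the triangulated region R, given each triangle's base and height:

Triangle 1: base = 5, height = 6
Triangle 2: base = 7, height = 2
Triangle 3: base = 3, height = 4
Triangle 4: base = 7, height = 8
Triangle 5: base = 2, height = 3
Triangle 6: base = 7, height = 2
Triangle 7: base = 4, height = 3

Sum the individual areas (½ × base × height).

(1/2)×5×6 + (1/2)×7×2 + (1/2)×3×4 + (1/2)×7×8 + (1/2)×2×3 + (1/2)×7×2 + (1/2)×4×3 = 72.0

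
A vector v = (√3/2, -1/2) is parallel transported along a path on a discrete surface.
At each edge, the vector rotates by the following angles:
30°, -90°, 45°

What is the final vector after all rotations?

Total rotation: 30° + (-90°) + 45° = -15°. Final vector: (0.7071, -0.7071)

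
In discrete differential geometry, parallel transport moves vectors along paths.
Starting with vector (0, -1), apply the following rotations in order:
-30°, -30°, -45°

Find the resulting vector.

Total rotation: (-30°) + (-30°) + (-45°) = -105°. Final vector: (-0.9659, 0.2588)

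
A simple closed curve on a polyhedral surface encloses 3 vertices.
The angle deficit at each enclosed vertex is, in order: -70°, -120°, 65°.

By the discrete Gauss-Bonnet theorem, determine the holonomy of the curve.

Holonomy = total enclosed curvature = (-70°) + (-120°) + 65° = -125°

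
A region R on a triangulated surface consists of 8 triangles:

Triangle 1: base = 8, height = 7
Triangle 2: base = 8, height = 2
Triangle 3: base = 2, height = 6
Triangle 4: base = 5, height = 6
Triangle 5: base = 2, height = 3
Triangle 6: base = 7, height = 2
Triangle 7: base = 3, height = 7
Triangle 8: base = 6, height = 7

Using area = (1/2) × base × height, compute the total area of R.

(1/2)×8×7 + (1/2)×8×2 + (1/2)×2×6 + (1/2)×5×6 + (1/2)×2×3 + (1/2)×7×2 + (1/2)×3×7 + (1/2)×6×7 = 98.5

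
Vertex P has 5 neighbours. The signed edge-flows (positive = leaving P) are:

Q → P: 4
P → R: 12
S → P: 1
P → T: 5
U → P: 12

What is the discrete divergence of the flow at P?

Divergence = sum of outgoing flows = (-4) + 12 + (-1) + 5 + (-12) = 0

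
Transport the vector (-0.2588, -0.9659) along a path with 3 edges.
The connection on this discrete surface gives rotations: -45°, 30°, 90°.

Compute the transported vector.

Total rotation: (-45°) + 30° + 90° = 75°. Final vector: (0.8660, -0.5000)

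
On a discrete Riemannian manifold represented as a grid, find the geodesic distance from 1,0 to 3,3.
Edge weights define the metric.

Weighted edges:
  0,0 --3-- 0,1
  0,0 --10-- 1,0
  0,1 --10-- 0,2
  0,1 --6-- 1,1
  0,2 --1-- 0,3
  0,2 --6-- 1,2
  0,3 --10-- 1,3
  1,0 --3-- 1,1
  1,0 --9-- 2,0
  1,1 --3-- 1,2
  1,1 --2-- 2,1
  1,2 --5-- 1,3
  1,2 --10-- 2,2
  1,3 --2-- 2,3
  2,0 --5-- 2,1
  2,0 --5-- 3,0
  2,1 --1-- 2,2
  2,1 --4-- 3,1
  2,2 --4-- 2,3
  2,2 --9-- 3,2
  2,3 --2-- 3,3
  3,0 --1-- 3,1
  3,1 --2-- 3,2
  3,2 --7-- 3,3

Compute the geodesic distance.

Shortest path: 1,0 → 1,1 → 2,1 → 2,2 → 2,3 → 3,3, total weight = 12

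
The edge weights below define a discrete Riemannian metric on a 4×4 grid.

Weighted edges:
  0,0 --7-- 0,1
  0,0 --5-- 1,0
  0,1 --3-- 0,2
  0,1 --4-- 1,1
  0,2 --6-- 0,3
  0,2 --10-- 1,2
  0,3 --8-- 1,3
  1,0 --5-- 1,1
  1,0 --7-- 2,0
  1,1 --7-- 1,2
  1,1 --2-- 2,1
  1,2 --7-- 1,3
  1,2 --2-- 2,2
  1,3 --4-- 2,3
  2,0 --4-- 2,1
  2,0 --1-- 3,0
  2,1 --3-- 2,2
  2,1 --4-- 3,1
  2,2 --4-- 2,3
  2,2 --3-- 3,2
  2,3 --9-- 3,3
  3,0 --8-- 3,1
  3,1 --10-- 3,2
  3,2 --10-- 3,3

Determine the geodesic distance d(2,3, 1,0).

Shortest path: 2,3 → 2,2 → 2,1 → 1,1 → 1,0, total weight = 14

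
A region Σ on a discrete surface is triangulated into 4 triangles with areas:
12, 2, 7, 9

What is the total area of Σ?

12 + 2 + 7 + 9 = 30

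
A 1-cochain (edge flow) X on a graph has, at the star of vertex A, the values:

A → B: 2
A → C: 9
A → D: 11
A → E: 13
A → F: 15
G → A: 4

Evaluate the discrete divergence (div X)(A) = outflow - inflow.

Divergence = sum of outgoing flows = 2 + 9 + 11 + 13 + 15 + (-4) = 46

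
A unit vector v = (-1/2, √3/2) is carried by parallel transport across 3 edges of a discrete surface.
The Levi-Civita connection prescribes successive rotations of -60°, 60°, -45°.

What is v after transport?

Total rotation: (-60°) + 60° + (-45°) = -45°. Final vector: (0.2588, 0.9659)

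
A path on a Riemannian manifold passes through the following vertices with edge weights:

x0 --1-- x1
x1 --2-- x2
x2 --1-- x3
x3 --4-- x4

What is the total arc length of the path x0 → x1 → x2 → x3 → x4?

Arc length = 1 + 2 + 1 + 4 = 8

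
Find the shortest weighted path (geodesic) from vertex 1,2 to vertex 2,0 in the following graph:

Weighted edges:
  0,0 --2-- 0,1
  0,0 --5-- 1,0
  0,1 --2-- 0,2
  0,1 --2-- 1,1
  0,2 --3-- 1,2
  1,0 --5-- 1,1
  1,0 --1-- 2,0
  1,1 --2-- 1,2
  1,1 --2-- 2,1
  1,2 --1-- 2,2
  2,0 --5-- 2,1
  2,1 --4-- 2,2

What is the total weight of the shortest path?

Shortest path: 1,2 → 1,1 → 1,0 → 2,0, total weight = 8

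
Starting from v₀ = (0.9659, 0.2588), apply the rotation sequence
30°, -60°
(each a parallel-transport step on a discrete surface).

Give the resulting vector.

Total rotation: 30° + (-60°) = -30°. Final vector: (0.9659, -0.2588)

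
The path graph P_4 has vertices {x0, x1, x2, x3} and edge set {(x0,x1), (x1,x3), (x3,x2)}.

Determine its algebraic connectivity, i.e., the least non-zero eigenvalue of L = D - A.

The path graph P_n has Laplacian eigenvalues λ_k = 2 − 2cos(kπ/n), k = 0, 1, …, n−1. Here n = 4:
k=0: 2 − 2cos(0) = 0.0; k=1: 2 − 2cos(π/4) = 0.5858; k=2: 2 − 2cos(π/2) = 2.0; k=3: 2 − 2cos(3π/4) = 3.4142.
Laplacian eigenvalues: [0.0, 0.5858, 2.0, 3.4142]. Algebraic connectivity (smallest non-zero eigenvalue) = 0.5858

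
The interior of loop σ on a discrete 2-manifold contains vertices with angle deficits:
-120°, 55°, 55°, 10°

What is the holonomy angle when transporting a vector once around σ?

Holonomy = total enclosed curvature = (-120°) + 55° + 55° + 10° = 0°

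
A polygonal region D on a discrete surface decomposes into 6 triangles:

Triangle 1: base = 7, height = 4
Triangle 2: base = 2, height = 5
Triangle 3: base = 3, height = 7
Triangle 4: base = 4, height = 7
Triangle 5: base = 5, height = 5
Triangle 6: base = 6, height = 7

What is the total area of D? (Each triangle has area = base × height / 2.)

(1/2)×7×4 + (1/2)×2×5 + (1/2)×3×7 + (1/2)×4×7 + (1/2)×5×5 + (1/2)×6×7 = 77.0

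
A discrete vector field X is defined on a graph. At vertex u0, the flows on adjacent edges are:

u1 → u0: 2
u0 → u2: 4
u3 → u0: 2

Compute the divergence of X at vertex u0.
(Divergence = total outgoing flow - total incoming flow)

Divergence = sum of outgoing flows = (-2) + 4 + (-2) = 0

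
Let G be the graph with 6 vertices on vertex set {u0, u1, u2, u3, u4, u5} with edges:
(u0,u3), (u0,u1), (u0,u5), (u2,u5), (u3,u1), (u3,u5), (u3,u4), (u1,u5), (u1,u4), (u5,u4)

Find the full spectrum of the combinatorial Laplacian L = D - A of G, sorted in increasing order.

Degrees: deg(u0) = 3, deg(u1) = 4, deg(u2) = 1, deg(u3) = 4, deg(u4) = 3, deg(u5) = 5.
L = D − A with rows/columns ordered (u0, u1, u2, u3, u4, u5):
  [ 3, -1,  0, -1,  0, -1]
  [-1,  4,  0, -1, -1, -1]
  [ 0,  0,  1,  0,  0, -1]
  [-1, -1,  0,  4, -1, -1]
  [ 0, -1,  0, -1,  3, -1]
  [-1, -1, -1, -1, -1,  5]
Characteristic polynomial: det(λI − L) = λ(λ − 1)(λ − 3)(λ − 5)²(λ − 6).
Roots: λ = 0; (λ − 1) = 0 ⇒ λ = 1; (λ − 3) = 0 ⇒ λ = 3; (λ − 5) = 0 ⇒ λ = 5 (multiplicity 2); (λ − 6) = 0 ⇒ λ = 6.
(Check: the roots sum (with multiplicity) to 20, matching trace L = Σdeg = 2·10 = 20.)
Laplacian eigenvalues (increasing order): [0.0, 1.0, 3.0, 5.0, 5.0, 6.0]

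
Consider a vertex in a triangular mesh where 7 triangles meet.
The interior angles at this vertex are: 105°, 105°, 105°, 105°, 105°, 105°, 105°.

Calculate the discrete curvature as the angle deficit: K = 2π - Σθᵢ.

Sum of angles = 735°. K = 360° - 735° = -375°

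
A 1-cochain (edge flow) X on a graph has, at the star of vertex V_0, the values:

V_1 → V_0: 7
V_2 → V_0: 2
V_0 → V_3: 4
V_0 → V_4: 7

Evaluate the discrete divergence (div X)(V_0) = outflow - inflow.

Divergence = sum of outgoing flows = (-7) + (-2) + 4 + 7 = 2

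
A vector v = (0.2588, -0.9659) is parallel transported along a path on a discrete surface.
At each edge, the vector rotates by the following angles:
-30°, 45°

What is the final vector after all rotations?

Total rotation: (-30°) + 45° = 15°. Final vector: (0.5000, -0.8660)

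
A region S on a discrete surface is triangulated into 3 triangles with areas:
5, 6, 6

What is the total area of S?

5 + 6 + 6 = 17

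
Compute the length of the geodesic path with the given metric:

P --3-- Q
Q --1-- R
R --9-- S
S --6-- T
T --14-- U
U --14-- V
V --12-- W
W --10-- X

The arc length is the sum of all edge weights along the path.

Arc length = 3 + 1 + 9 + 6 + 14 + 14 + 12 + 10 = 69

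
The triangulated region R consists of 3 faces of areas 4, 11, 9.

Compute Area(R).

4 + 11 + 9 = 24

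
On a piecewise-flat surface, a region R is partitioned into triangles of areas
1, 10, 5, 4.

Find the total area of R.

1 + 10 + 5 + 4 = 20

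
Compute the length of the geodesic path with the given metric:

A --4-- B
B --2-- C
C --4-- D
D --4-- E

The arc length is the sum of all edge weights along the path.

Arc length = 4 + 2 + 4 + 4 = 14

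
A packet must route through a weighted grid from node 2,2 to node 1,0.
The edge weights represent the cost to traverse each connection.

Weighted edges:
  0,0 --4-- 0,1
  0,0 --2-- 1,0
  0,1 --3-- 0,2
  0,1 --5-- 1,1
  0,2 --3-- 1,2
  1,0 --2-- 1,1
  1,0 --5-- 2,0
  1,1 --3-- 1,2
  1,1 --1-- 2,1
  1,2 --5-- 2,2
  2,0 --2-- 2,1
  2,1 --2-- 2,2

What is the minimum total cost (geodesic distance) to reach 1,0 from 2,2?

Shortest path: 2,2 → 2,1 → 1,1 → 1,0, total weight = 5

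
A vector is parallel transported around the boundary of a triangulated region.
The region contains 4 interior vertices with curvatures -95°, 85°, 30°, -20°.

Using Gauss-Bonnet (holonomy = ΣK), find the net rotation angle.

Holonomy = total enclosed curvature = (-95°) + 85° + 30° + (-20°) = 0°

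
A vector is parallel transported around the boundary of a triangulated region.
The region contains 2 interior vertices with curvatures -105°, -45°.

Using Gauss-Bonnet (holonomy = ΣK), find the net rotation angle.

Holonomy = total enclosed curvature = (-105°) + (-45°) = -150°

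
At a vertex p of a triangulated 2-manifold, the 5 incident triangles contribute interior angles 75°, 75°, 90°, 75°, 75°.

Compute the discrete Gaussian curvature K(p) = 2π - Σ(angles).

Sum of angles = 390°. K = 360° - 390° = -30°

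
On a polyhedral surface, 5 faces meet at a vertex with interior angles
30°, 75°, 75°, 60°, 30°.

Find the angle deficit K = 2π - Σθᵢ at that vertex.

Sum of angles = 270°. K = 360° - 270° = 90°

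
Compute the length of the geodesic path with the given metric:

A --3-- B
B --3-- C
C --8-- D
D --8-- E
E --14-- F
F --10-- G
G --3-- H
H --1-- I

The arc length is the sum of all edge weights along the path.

Arc length = 3 + 3 + 8 + 8 + 14 + 10 + 3 + 1 = 50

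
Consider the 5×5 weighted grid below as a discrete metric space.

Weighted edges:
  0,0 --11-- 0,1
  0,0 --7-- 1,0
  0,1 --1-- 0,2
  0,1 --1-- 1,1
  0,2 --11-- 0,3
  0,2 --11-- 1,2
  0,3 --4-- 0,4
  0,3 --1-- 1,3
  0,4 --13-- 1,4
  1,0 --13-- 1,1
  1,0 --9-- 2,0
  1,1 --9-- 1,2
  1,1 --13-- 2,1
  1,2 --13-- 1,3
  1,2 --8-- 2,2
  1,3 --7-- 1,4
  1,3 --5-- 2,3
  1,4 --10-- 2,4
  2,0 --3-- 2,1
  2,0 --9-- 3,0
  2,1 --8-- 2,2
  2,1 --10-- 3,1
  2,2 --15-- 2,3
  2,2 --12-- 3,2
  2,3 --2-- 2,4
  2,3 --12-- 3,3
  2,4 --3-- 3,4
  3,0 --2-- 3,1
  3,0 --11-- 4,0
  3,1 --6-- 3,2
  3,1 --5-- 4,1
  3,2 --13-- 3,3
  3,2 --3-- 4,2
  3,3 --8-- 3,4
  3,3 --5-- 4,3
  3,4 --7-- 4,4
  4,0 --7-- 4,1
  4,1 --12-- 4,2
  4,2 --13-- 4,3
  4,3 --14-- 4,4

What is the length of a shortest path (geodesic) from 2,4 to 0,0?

Shortest path: 2,4 → 2,3 → 1,3 → 0,3 → 0,2 → 0,1 → 0,0, total weight = 31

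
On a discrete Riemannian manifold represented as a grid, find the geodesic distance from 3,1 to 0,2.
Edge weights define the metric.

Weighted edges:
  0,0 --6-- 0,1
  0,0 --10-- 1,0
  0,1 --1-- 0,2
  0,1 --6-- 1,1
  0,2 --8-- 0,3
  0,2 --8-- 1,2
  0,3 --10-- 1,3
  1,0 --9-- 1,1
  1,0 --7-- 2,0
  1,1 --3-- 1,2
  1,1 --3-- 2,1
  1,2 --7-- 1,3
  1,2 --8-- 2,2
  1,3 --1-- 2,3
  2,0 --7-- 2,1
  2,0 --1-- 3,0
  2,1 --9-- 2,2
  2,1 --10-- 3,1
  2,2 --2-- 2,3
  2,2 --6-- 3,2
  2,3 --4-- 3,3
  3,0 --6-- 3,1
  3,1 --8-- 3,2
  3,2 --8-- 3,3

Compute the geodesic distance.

Shortest path: 3,1 → 2,1 → 1,1 → 0,1 → 0,2, total weight = 20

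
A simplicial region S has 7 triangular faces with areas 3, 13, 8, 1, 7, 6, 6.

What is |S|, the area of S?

3 + 13 + 8 + 1 + 7 + 6 + 6 = 44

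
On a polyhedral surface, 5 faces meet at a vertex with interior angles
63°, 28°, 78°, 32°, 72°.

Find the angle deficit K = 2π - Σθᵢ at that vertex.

Sum of angles = 273°. K = 360° - 273° = 87° = 29π/60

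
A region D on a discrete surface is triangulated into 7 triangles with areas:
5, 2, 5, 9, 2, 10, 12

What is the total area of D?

5 + 2 + 5 + 9 + 2 + 10 + 12 = 45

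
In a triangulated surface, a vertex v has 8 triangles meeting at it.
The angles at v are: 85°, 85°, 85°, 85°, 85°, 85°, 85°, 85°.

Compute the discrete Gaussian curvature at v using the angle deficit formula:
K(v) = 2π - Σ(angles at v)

Sum of angles = 680°. K = 360° - 680° = -320° = -16π/9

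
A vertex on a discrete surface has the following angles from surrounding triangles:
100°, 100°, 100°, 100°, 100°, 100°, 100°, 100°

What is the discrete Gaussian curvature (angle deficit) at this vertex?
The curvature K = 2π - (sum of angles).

Sum of angles = 800°. K = 360° - 800° = -440°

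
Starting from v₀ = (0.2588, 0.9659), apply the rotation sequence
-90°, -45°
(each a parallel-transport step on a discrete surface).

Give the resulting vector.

Total rotation: (-90°) + (-45°) = -135°. Final vector: (0.5000, -0.8660)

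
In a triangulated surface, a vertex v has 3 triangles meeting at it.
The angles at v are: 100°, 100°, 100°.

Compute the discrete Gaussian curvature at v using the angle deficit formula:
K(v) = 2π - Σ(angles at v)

Sum of angles = 300°. K = 360° - 300° = 60°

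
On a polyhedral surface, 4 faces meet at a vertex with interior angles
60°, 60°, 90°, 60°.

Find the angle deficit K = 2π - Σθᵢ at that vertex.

Sum of angles = 270°. K = 360° - 270° = 90° = π/2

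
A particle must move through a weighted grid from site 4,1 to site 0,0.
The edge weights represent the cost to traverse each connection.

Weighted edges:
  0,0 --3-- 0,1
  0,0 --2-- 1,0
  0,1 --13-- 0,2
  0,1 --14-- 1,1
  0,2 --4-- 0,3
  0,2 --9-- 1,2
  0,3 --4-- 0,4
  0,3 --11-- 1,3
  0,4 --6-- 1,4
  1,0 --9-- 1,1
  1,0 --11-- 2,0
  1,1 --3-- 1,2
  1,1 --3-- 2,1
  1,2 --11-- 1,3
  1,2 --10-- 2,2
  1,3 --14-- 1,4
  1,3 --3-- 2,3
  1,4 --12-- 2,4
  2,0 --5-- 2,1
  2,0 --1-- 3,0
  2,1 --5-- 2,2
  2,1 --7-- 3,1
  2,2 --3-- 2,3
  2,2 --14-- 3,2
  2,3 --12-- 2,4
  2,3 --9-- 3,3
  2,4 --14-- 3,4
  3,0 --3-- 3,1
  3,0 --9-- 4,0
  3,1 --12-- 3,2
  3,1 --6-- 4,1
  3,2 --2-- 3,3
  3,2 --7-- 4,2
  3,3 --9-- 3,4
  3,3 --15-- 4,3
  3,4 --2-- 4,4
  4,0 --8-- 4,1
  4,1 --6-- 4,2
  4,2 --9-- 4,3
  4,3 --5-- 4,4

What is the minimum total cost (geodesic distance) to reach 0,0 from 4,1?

Shortest path: 4,1 → 3,1 → 3,0 → 2,0 → 1,0 → 0,0, total weight = 23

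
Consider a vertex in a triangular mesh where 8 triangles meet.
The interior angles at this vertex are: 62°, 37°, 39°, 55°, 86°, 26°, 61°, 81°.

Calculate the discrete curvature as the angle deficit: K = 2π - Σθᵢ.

Sum of angles = 447°. K = 360° - 447° = -87° = -29π/60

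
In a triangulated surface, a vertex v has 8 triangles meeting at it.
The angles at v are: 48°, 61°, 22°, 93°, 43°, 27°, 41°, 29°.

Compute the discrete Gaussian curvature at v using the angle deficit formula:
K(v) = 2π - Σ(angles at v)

Sum of angles = 364°. K = 360° - 364° = -4° = -π/45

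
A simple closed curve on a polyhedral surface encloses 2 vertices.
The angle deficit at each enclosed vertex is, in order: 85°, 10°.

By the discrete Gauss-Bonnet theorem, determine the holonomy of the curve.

Holonomy = total enclosed curvature = 85° + 10° = 95°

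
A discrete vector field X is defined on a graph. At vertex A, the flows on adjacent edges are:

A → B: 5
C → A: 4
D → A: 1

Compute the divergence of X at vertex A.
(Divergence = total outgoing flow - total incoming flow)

Divergence = sum of outgoing flows = 5 + (-4) + (-1) = 0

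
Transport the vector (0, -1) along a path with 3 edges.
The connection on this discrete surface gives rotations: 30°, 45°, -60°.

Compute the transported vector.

Total rotation: 30° + 45° + (-60°) = 15°. Final vector: (0.2588, -0.9659)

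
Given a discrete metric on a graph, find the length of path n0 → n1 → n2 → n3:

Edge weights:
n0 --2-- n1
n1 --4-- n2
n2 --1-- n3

Arc length = 2 + 4 + 1 = 7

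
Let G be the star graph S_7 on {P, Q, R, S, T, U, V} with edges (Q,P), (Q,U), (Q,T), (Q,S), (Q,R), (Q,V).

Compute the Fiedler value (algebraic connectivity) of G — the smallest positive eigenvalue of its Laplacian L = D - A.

The star S_7 is the complete bipartite graph K_{1,6} (one hub of degree 6, 6 leaves of degree 1). The Laplacian spectrum of K_{p,q} is 0, p (multiplicity q−1), q (multiplicity p−1), p+q. With p = 1, q = 6: 0 once, 1 with multiplicity 5, and 7 once. (Check: trace L = sum of degrees = 12 = 5·1 + 7.)
Laplacian eigenvalues: [0.0, 1.0, 1.0, 1.0, 1.0, 1.0, 7.0]. Algebraic connectivity (smallest non-zero eigenvalue) = 1.0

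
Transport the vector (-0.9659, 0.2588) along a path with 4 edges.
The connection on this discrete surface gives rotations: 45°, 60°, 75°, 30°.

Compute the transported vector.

Total rotation: 45° + 60° + 75° + 30° = 210° ≡ -150° (mod 360°). Final vector: (0.9659, 0.2588)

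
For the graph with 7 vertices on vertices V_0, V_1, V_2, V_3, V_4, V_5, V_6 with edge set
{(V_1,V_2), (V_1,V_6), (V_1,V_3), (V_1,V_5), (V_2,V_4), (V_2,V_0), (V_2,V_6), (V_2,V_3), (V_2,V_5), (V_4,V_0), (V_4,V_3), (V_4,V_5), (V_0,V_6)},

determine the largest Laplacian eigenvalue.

Degrees: deg(V_0) = 3, deg(V_1) = 4, deg(V_2) = 6, deg(V_3) = 3, deg(V_4) = 4, deg(V_5) = 3, deg(V_6) = 3.
L = D − A with rows/columns ordered (V_0, V_1, V_2, V_3, V_4, V_5, V_6):
  [ 3,  0, -1,  0, -1,  0, -1]
  [ 0,  4, -1, -1,  0, -1, -1]
  [-1, -1,  6, -1, -1, -1, -1]
  [ 0, -1, -1,  3, -1,  0,  0]
  [-1,  0, -1, -1,  4, -1,  0]
  [ 0, -1, -1,  0, -1,  3,  0]
  [-1, -1, -1,  0,  0,  0,  3]
Characteristic polynomial: det(λI − L) = λ(λ² − 8λ + 13)(λ − 3)²(λ − 5)(λ − 7).
Roots: λ = 0; (λ² − 8λ + 13) = 0 ⇒ λ = 4 ± √3 ≈ 2.2679, 5.7321; (λ − 3) = 0 ⇒ λ = 3 (multiplicity 2); (λ − 5) = 0 ⇒ λ = 5; (λ − 7) = 0 ⇒ λ = 7.
(Check: the roots sum (with multiplicity) to 26, matching trace L = Σdeg = 2·13 = 26.)
Laplacian eigenvalues: [0.0, 2.2679, 3.0, 3.0, 5.0, 5.7321, 7.0]. Largest eigenvalue (spectral radius) = 7.0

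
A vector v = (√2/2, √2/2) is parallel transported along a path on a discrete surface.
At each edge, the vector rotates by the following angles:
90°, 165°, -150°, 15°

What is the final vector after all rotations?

Total rotation: 90° + 165° + (-150°) + 15° = 120°. Final vector: (-0.9659, 0.2588)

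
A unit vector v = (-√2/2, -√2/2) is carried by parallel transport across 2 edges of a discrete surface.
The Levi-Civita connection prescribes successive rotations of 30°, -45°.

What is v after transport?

Total rotation: 30° + (-45°) = -15°. Final vector: (-0.8660, -0.5000)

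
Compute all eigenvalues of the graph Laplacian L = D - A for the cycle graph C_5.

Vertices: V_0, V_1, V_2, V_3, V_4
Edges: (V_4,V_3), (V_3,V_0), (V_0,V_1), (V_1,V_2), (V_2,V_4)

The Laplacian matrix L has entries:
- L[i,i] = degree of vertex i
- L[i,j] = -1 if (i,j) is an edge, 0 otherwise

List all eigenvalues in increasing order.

The cycle graph C_n has Laplacian eigenvalues λ_k = 2 − 2cos(2πk/n), k = 0, 1, …, n−1. Here n = 5:
k=0: 2 − 2cos(0) = 0.0; k=1: 2 − 2cos(2π/5) = 1.382; k=2: 2 − 2cos(4π/5) = 3.618; k=3: 2 − 2cos(6π/5) = 3.618; k=4: 2 − 2cos(8π/5) = 1.382.
Laplacian eigenvalues (increasing order): [0.0, 1.382, 1.382, 3.618, 3.618]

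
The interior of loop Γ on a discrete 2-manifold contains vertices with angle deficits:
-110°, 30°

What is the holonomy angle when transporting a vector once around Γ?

Holonomy = total enclosed curvature = (-110°) + 30° = -80°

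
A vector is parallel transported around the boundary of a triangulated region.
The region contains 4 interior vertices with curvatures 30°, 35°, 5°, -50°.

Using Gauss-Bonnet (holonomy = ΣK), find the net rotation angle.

Holonomy = total enclosed curvature = 30° + 35° + 5° + (-50°) = 20°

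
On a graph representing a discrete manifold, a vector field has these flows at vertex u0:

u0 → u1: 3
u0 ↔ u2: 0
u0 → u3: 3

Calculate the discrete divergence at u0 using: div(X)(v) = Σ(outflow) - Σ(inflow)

Divergence = sum of outgoing flows = 3 + 0 + 3 = 6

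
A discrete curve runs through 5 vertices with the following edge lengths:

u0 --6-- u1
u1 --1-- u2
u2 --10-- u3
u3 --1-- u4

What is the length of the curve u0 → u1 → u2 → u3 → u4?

Arc length = 6 + 1 + 10 + 1 = 18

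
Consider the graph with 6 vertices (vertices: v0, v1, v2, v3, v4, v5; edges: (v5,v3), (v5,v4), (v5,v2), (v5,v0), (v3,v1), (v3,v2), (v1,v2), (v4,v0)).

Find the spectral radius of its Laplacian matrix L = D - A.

Degrees: deg(v0) = 2, deg(v1) = 2, deg(v2) = 3, deg(v3) = 3, deg(v4) = 2, deg(v5) = 4.
L = D − A with rows/columns ordered (v0, v1, v2, v3, v4, v5):
  [ 2,  0,  0,  0, -1, -1]
  [ 0,  2, -1, -1,  0,  0]
  [ 0, -1,  3, -1,  0, -1]
  [ 0, -1, -1,  3,  0, -1]
  [-1,  0,  0,  0,  2, -1]
  [-1,  0, -1, -1, -1,  4]
Characteristic polynomial: det(λI − L) = λ(λ² − 6λ + 4)(λ − 3)²(λ − 4).
Roots: λ = 0; (λ² − 6λ + 4) = 0 ⇒ λ = 3 ± √5 ≈ 0.7639, 5.2361; (λ − 3) = 0 ⇒ λ = 3 (multiplicity 2); (λ − 4) = 0 ⇒ λ = 4.
(Check: the roots sum (with multiplicity) to 16, matching trace L = Σdeg = 2·8 = 16.)
Laplacian eigenvalues: [0.0, 0.7639, 3.0, 3.0, 4.0, 5.2361]. Largest eigenvalue (spectral radius) = 5.2361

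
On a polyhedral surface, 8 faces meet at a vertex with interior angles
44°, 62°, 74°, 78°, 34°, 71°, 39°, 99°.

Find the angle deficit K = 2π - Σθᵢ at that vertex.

Sum of angles = 501°. K = 360° - 501° = -141° = -47π/60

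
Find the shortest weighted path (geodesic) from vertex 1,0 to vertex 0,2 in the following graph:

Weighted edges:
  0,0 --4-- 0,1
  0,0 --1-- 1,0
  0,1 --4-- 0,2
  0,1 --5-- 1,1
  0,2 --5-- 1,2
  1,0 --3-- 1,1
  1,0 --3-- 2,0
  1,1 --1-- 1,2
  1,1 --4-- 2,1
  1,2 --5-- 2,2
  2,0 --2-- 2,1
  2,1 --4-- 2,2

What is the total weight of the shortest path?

Shortest path: 1,0 → 1,1 → 1,2 → 0,2, total weight = 9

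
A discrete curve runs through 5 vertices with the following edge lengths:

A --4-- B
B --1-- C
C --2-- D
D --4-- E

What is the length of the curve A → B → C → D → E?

Arc length = 4 + 1 + 2 + 4 = 11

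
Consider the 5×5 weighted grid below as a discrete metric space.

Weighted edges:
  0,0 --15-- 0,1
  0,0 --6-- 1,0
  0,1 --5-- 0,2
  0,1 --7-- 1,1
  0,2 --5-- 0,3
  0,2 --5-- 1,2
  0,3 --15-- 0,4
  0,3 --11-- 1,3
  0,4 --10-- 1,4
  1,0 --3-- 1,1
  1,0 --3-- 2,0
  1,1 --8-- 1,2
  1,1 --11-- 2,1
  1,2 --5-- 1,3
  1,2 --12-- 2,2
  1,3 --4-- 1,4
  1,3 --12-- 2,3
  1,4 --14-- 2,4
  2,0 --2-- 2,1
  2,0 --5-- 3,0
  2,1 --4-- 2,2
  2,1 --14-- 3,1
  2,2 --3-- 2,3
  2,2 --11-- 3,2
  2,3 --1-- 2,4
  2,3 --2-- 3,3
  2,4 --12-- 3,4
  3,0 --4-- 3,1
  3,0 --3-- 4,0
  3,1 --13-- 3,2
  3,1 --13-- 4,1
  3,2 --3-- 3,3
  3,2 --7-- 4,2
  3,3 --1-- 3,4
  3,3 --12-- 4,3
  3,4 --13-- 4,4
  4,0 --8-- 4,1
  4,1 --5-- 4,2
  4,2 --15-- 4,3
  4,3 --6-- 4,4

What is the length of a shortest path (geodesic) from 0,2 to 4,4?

Shortest path: 0,2 → 1,2 → 2,2 → 2,3 → 3,3 → 3,4 → 4,4, total weight = 36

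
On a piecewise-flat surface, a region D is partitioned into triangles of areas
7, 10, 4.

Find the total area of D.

7 + 10 + 4 = 21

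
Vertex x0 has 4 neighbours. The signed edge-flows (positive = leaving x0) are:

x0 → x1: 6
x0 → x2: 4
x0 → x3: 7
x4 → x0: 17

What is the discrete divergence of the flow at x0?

Divergence = sum of outgoing flows = 6 + 4 + 7 + (-17) = 0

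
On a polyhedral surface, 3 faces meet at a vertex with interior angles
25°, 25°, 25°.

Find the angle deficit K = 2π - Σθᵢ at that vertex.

Sum of angles = 75°. K = 360° - 75° = 285° = 19π/12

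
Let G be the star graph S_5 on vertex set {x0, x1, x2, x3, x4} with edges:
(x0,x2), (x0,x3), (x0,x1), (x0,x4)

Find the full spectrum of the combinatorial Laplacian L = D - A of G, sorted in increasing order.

The star S_5 is the complete bipartite graph K_{1,4} (one hub of degree 4, 4 leaves of degree 1). The Laplacian spectrum of K_{p,q} is 0, p (multiplicity q−1), q (multiplicity p−1), p+q. With p = 1, q = 4: 0 once, 1 with multiplicity 3, and 5 once. (Check: trace L = sum of degrees = 8 = 3·1 + 5.)
Laplacian eigenvalues (increasing order): [0.0, 1.0, 1.0, 1.0, 5.0]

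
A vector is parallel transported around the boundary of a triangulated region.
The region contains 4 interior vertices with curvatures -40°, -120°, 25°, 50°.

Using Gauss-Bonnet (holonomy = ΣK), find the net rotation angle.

Holonomy = total enclosed curvature = (-40°) + (-120°) + 25° + 50° = -85°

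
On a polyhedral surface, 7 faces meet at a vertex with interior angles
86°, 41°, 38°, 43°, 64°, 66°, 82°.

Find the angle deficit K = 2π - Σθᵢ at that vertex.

Sum of angles = 420°. K = 360° - 420° = -60° = -π/3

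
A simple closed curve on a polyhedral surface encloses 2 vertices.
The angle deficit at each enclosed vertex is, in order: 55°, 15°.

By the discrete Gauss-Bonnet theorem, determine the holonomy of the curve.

Holonomy = total enclosed curvature = 55° + 15° = 70°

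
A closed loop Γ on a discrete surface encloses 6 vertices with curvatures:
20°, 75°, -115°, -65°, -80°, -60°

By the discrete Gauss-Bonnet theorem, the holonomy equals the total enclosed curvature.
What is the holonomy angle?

Holonomy = total enclosed curvature = 20° + 75° + (-115°) + (-65°) + (-80°) + (-60°) = -225°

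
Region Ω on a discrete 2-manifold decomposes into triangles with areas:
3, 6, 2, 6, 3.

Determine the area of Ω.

3 + 6 + 2 + 6 + 3 = 20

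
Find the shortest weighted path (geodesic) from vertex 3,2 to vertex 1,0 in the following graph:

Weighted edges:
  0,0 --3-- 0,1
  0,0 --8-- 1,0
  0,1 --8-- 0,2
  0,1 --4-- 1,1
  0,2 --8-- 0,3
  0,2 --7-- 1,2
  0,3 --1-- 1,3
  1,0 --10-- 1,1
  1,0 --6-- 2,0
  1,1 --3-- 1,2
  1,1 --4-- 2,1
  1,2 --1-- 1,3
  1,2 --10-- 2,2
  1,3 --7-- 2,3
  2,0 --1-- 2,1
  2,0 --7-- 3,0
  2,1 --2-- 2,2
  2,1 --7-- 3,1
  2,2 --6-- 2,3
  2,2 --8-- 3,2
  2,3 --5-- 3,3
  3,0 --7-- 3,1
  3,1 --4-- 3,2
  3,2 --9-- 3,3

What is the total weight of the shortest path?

Shortest path: 3,2 → 2,2 → 2,1 → 2,0 → 1,0, total weight = 17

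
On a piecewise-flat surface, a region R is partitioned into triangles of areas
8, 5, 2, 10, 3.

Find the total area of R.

8 + 5 + 2 + 10 + 3 = 28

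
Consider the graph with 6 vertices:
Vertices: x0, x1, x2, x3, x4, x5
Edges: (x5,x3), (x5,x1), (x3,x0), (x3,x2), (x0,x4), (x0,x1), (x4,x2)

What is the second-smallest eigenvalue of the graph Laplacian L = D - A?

Degrees: deg(x0) = 3, deg(x1) = 2, deg(x2) = 2, deg(x3) = 3, deg(x4) = 2, deg(x5) = 2.
L = D − A with rows/columns ordered (x0, x1, x2, x3, x4, x5):
  [ 3, -1,  0, -1, -1,  0]
  [-1,  2,  0,  0,  0, -1]
  [ 0,  0,  2, -1, -1,  0]
  [-1,  0, -1,  3,  0, -1]
  [-1,  0, -1,  0,  2,  0]
  [ 0, -1,  0, -1,  0,  2]
Characteristic polynomial: det(λI − L) = λ(λ − 1)(λ − 2)(λ − 3)²(λ − 5).
Roots: λ = 0; (λ − 1) = 0 ⇒ λ = 1; (λ − 2) = 0 ⇒ λ = 2; (λ − 3) = 0 ⇒ λ = 3 (multiplicity 2); (λ − 5) = 0 ⇒ λ = 5.
(Check: the roots sum (with multiplicity) to 14, matching trace L = Σdeg = 2·7 = 14.)
Laplacian eigenvalues: [0.0, 1.0, 2.0, 3.0, 3.0, 5.0]. Algebraic connectivity (smallest non-zero eigenvalue) = 1.0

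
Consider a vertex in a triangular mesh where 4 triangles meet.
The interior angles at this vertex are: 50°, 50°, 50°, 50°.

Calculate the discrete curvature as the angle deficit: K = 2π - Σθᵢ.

Sum of angles = 200°. K = 360° - 200° = 160°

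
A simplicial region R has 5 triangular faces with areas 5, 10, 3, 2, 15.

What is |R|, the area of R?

5 + 10 + 3 + 2 + 15 = 35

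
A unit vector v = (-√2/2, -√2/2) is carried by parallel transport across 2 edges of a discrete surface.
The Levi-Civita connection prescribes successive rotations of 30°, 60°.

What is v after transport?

Total rotation: 30° + 60° = 90°. Final vector: (0.7071, -0.7071)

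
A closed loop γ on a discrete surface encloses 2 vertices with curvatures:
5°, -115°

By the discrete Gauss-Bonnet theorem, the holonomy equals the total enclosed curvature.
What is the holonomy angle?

Holonomy = total enclosed curvature = 5° + (-115°) = -110°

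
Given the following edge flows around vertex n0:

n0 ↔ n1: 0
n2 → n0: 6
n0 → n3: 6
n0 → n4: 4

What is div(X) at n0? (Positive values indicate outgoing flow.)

Divergence = sum of outgoing flows = 0 + (-6) + 6 + 4 = 4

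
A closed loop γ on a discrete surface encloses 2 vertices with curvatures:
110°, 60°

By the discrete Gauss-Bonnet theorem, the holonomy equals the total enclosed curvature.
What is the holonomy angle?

Holonomy = total enclosed curvature = 110° + 60° = 170°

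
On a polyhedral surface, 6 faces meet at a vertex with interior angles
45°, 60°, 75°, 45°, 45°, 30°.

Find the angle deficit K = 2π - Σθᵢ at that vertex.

Sum of angles = 300°. K = 360° - 300° = 60° = π/3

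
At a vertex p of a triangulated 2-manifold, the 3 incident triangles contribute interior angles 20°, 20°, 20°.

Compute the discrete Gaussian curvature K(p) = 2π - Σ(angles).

Sum of angles = 60°. K = 360° - 60° = 300° = 5π/3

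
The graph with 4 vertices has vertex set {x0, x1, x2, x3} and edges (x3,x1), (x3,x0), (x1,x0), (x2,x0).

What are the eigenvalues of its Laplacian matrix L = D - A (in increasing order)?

Degrees: deg(x0) = 3, deg(x1) = 2, deg(x2) = 1, deg(x3) = 2.
L = D − A with rows/columns ordered (x0, x1, x2, x3):
  [ 3, -1, -1, -1]
  [-1,  2,  0, -1]
  [-1,  0,  1,  0]
  [-1, -1,  0,  2]
Characteristic polynomial: det(λI − L) = λ(λ − 1)(λ − 3)(λ − 4).
Roots: λ = 0; (λ − 1) = 0 ⇒ λ = 1; (λ − 3) = 0 ⇒ λ = 3; (λ − 4) = 0 ⇒ λ = 4.
(Check: the roots sum (with multiplicity) to 8, matching trace L = Σdeg = 2·4 = 8.)
Laplacian eigenvalues (increasing order): [0.0, 1.0, 3.0, 4.0]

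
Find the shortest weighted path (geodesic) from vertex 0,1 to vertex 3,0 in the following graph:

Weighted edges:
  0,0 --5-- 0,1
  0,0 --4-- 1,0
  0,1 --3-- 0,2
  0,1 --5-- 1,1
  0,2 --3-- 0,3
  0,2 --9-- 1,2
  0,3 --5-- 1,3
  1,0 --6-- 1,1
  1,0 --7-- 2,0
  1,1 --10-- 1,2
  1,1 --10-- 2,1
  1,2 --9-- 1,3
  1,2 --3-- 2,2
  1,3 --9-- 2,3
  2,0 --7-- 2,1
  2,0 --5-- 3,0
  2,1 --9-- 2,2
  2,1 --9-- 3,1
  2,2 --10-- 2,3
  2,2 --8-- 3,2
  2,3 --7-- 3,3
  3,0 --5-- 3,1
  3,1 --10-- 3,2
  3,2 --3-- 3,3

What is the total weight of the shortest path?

Shortest path: 0,1 → 0,0 → 1,0 → 2,0 → 3,0, total weight = 21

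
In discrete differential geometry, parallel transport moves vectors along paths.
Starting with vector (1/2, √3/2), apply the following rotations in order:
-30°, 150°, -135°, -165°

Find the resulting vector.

Total rotation: (-30°) + 150° + (-135°) + (-165°) = -180° ≡ 180° (mod 360°). Final vector: (-0.5000, -0.8660)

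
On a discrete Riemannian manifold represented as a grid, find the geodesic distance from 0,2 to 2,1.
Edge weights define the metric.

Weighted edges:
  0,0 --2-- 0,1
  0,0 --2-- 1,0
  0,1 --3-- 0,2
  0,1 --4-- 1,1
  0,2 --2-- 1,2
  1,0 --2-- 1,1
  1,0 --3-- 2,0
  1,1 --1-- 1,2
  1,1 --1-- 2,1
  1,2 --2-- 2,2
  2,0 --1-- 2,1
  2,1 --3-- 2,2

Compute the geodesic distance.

Shortest path: 0,2 → 1,2 → 1,1 → 2,1, total weight = 4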